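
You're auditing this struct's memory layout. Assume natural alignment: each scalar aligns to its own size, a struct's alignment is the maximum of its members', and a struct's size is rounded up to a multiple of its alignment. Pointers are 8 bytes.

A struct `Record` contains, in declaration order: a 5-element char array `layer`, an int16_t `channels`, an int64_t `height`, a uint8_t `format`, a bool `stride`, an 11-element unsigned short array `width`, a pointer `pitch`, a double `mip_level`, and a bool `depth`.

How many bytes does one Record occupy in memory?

@0: layer [5B, align 1] → 5
+1 pad (align 2)
@6: channels [2B, align 2] → 8
@8: height [8B, align 8] → 16
@16: format [1B, align 1] → 17
@17: stride [1B, align 1] → 18
@18: width [22B, align 2] → 40
@40: pitch [8B, align 8] → 48
@48: mip_level [8B, align 8] → 56
@56: depth [1B, align 1] → 57
+7 tail pad (align 8)
size 64, align 8

64 bytes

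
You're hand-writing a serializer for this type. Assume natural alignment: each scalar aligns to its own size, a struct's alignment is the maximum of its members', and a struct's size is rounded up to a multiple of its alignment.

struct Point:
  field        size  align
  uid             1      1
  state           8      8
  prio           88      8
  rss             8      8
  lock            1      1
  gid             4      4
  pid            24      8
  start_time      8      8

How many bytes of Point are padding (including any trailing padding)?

10

0..1  uid  (1B, 1-aligned)
1..8  -- padding (7B)
8..16  state  (8B, 8-aligned)
16..104  prio  (88B, 8-aligned)
104..112  rss  (8B, 8-aligned)
112..113  lock  (1B, 1-aligned)
113..116  -- padding (3B)
116..120  gid  (4B, 4-aligned)
120..144  pid  (24B, 8-aligned)
144..152  start_time  (8B, 8-aligned)
sizeof = 152, alignof = 8
data bytes 142, size 152 → padding 10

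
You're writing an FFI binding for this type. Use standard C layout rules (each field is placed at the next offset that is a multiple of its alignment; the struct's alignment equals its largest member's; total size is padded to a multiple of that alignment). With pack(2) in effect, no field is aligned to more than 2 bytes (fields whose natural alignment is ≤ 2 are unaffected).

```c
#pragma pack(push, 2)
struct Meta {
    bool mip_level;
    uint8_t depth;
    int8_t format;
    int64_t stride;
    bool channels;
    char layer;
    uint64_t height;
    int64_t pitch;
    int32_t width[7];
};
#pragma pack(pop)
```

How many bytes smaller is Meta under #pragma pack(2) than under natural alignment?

14

natural layout:
  @0: mip_level [1B, align 1] → 1
  @1: depth [1B, align 1] → 2
  @2: format [1B, align 1] → 3
  +5 pad (align 8)
  @8: stride [8B, align 8] → 16
  @16: channels [1B, align 1] → 17
  @17: layer [1B, align 1] → 18
  +6 pad (align 8)
  @24: height [8B, align 8] → 32
  @32: pitch [8B, align 8] → 40
  @40: width [28B, align 4] → 68
  +4 tail pad (align 8)
  size 72, align 8
packed(2) layout:
  @0: mip_level [1B, align 1] → 1
  @1: depth [1B, align 1] → 2
  @2: format [1B, align 1] → 3
  +1 pad (align 2)
  @4: stride [8B, align 2] → 12
  @12: channels [1B, align 1] → 13
  @13: layer [1B, align 1] → 14
  @14: height [8B, align 2] → 22
  @22: pitch [8B, align 2] → 30
  @30: width [28B, align 2] → 58
  size 58, align 2
72 − 58 = 14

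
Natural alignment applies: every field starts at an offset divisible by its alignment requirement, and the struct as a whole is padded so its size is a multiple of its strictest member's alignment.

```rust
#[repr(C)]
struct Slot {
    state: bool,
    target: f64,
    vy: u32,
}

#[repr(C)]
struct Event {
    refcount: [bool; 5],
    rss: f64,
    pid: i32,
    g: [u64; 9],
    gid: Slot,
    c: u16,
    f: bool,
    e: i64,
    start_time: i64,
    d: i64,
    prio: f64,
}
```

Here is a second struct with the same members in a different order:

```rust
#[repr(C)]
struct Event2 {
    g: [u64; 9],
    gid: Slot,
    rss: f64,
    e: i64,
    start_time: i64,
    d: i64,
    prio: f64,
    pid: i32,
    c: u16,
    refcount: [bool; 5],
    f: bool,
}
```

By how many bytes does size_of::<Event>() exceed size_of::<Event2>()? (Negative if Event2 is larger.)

8

Slot: state at 0 (size 1, align 1) → ends 1; pad 7 to align 8 for target; target at 8 (size 8, align 8) → ends 16; vy at 16 (size 4, align 4) → ends 20; tail pad 4 to reach multiple of 8; total 24 bytes, alignment 8
refcount at 0 (size 5, align 1) → ends 5
pad 3 to align 8 for rss
rss at 8 (size 8, align 8) → ends 16
pid at 16 (size 4, align 4) → ends 20
pad 4 to align 8 for g
g at 24 (size 72, align 8) → ends 96
gid at 96 (size 24, align 8) → ends 120
c at 120 (size 2, align 2) → ends 122
f at 122 (size 1, align 1) → ends 123
pad 5 to align 8 for e
e at 128 (size 8, align 8) → ends 136
start_time at 136 (size 8, align 8) → ends 144
d at 144 (size 8, align 8) → ends 152
prio at 152 (size 8, align 8) → ends 160
total 160 bytes, alignment 8
— Event2 —
g at 0 (size 72, align 8) → ends 72
gid at 72 (size 24, align 8) → ends 96
rss at 96 (size 8, align 8) → ends 104
e at 104 (size 8, align 8) → ends 112
start_time at 112 (size 8, align 8) → ends 120
d at 120 (size 8, align 8) → ends 128
prio at 128 (size 8, align 8) → ends 136
pid at 136 (size 4, align 4) → ends 140
c at 140 (size 2, align 2) → ends 142
refcount at 142 (size 5, align 1) → ends 147
f at 147 (size 1, align 1) → ends 148
tail pad 4 to reach multiple of 8
total 152 bytes, alignment 8
160 − 152 = 8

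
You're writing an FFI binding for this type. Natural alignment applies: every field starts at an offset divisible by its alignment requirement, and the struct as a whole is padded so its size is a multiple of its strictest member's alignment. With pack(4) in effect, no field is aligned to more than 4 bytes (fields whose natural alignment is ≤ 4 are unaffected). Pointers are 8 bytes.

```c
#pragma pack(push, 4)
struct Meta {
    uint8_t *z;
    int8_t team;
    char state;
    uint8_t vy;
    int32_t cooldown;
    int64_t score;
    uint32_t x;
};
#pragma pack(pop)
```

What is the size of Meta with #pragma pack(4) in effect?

28

z at 0 (size 8, align 4) → ends 8
team at 8 (size 1, align 1) → ends 9
state at 9 (size 1, align 1) → ends 10
vy at 10 (size 1, align 1) → ends 11
pad 1 to align 4 for cooldown
cooldown at 12 (size 4, align 4) → ends 16
score at 16 (size 8, align 4) → ends 24
x at 24 (size 4, align 4) → ends 28
total 28 bytes, alignment 4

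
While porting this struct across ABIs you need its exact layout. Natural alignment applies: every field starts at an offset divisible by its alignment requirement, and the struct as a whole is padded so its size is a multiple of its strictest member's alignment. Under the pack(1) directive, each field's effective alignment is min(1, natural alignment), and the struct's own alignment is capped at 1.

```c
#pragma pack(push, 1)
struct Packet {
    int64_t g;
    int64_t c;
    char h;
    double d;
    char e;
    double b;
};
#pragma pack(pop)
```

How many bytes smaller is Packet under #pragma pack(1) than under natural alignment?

14

natural layout:
  g at 0 (size 8, align 8) → ends 8
  c at 8 (size 8, align 8) → ends 16
  h at 16 (size 1, align 1) → ends 17
  pad 7 to align 8 for d
  d at 24 (size 8, align 8) → ends 32
  e at 32 (size 1, align 1) → ends 33
  pad 7 to align 8 for b
  b at 40 (size 8, align 8) → ends 48
  total 48 bytes, alignment 8
packed(1) layout:
  g at 0 (size 8, align 1) → ends 8
  c at 8 (size 8, align 1) → ends 16
  h at 16 (size 1, align 1) → ends 17
  d at 17 (size 8, align 1) → ends 25
  e at 25 (size 1, align 1) → ends 26
  b at 26 (size 8, align 1) → ends 34
  total 34 bytes, alignment 1
48 − 34 = 14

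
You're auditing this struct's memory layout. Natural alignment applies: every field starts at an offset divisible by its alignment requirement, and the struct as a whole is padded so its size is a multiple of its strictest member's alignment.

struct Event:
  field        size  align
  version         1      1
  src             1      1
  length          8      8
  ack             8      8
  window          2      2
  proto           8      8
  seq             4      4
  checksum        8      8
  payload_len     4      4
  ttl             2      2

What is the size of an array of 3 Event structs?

0..1  version  (1B, 1-aligned)
1..2  src  (1B, 1-aligned)
2..8  -- padding (6B)
8..16  length  (8B, 8-aligned)
16..24  ack  (8B, 8-aligned)
24..26  window  (2B, 2-aligned)
26..32  -- padding (6B)
32..40  proto  (8B, 8-aligned)
40..44  seq  (4B, 4-aligned)
44..48  -- padding (4B)
48..56  checksum  (8B, 8-aligned)
56..60  payload_len  (4B, 4-aligned)
60..62  ttl  (2B, 2-aligned)
62..64  -- tail padding (2B)
sizeof = 64, alignof = 8
array of 3: 3 × 64 = 192

192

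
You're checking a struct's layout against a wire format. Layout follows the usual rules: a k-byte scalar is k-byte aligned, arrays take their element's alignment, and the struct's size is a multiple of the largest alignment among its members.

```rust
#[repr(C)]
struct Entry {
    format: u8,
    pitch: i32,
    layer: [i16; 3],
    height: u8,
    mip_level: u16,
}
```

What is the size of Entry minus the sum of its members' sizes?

format at 0 (size 1, align 1) → ends 1
pad 3 to align 4 for pitch
pitch at 4 (size 4, align 4) → ends 8
layer at 8 (size 6, align 2) → ends 14
height at 14 (size 1, align 1) → ends 15
pad 1 to align 2 for mip_level
mip_level at 16 (size 2, align 2) → ends 18
tail pad 2 to reach multiple of 4
total 20 bytes, alignment 4
data bytes 14, size 20 → padding 6

6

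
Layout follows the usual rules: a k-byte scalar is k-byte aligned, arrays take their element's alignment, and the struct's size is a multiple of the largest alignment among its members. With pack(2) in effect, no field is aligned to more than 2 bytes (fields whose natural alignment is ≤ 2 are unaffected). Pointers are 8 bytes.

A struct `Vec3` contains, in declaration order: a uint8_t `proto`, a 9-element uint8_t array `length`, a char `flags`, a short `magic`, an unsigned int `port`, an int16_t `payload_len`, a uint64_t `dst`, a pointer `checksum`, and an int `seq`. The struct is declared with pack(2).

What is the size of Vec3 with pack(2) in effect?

40

proto at 0 (size 1, align 1) → ends 1
length at 1 (size 9, align 1) → ends 10
flags at 10 (size 1, align 1) → ends 11
pad 1 to align 2 for magic
magic at 12 (size 2, align 2) → ends 14
port at 14 (size 4, align 2) → ends 18
payload_len at 18 (size 2, align 2) → ends 20
dst at 20 (size 8, align 2) → ends 28
checksum at 28 (size 8, align 2) → ends 36
seq at 36 (size 4, align 2) → ends 40
total 40 bytes, alignment 2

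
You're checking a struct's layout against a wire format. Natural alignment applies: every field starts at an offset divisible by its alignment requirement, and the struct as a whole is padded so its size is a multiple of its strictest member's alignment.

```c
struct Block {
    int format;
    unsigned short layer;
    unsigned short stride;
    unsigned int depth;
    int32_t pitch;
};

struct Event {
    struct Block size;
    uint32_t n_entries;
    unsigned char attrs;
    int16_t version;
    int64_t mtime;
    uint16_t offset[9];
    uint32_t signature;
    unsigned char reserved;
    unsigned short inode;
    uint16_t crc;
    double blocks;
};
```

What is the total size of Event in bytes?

72 bytes

Block: 0..4  format  (4B, 4-aligned); 4..6  layer  (2B, 2-aligned); 6..8  stride  (2B, 2-aligned); 8..12  depth  (4B, 4-aligned); 12..16  pitch  (4B, 4-aligned); sizeof = 16, alignof = 4
0..16  size  (16B, 4-aligned)
16..20  n_entries  (4B, 4-aligned)
20..21  attrs  (1B, 1-aligned)
21..22  -- padding (1B)
22..24  version  (2B, 2-aligned)
24..32  mtime  (8B, 8-aligned)
32..50  offset  (18B, 2-aligned)
50..52  -- padding (2B)
52..56  signature  (4B, 4-aligned)
56..57  reserved  (1B, 1-aligned)
57..58  -- padding (1B)
58..60  inode  (2B, 2-aligned)
60..62  crc  (2B, 2-aligned)
62..64  -- padding (2B)
64..72  blocks  (8B, 8-aligned)
sizeof = 72, alignof = 8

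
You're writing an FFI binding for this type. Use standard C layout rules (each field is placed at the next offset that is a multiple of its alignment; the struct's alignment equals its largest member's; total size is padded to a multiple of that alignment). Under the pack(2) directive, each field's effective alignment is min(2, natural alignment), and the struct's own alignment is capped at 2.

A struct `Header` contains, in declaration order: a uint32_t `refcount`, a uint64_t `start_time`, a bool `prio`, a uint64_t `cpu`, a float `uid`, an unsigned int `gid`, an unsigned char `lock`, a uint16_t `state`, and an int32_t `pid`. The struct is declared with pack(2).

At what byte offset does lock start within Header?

refcount at 0 (size 4, align 2) → ends 4
start_time at 4 (size 8, align 2) → ends 12
prio at 12 (size 1, align 1) → ends 13
pad 1 to align 2 for cpu
cpu at 14 (size 8, align 2) → ends 22
uid at 22 (size 4, align 2) → ends 26
gid at 26 (size 4, align 2) → ends 30
lock at 30 (size 1, align 1) → ends 31

30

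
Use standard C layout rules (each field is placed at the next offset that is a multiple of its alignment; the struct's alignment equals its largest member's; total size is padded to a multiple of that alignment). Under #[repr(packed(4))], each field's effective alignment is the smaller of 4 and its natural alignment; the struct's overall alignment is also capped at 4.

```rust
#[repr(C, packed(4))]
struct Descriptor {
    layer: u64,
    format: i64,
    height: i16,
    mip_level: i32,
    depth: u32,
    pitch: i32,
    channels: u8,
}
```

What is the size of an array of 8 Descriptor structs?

288

@0: layer [8B, align 4] → 8
@8: format [8B, align 4] → 16
@16: height [2B, align 2] → 18
+2 pad (align 4)
@20: mip_level [4B, align 4] → 24
@24: depth [4B, align 4] → 28
@28: pitch [4B, align 4] → 32
@32: channels [1B, align 1] → 33
+3 tail pad (align 4)
size 36, align 4
array of 8: 8 × 36 = 288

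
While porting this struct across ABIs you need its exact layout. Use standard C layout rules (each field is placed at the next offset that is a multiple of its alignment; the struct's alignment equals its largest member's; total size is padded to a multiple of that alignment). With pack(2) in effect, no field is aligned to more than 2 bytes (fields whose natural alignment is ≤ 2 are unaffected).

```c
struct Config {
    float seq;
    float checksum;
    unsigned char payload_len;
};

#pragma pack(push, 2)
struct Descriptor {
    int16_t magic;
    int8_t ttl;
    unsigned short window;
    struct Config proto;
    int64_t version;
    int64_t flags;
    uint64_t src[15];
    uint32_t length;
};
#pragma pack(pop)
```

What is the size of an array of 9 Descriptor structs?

1422

Config: @0: seq [4B, align 4] → 4; @4: checksum [4B, align 4] → 8; @8: payload_len [1B, align 1] → 9; +3 tail pad (align 4); size 12, align 4
@0: magic [2B, align 2] → 2
@2: ttl [1B, align 1] → 3
+1 pad (align 2)
@4: window [2B, align 2] → 6
@6: proto [12B, align 2] → 18
@18: version [8B, align 2] → 26
@26: flags [8B, align 2] → 34
@34: src [120B, align 2] → 154
@154: length [4B, align 2] → 158
size 158, align 2
array of 9: 9 × 158 = 1422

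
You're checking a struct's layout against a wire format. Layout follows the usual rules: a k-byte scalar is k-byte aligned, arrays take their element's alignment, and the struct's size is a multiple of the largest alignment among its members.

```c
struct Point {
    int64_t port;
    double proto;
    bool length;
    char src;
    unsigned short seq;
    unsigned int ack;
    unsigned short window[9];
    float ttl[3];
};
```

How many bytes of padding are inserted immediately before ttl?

2

@0: port [8B, align 8] → 8
@8: proto [8B, align 8] → 16
@16: length [1B, align 1] → 17
@17: src [1B, align 1] → 18
@18: seq [2B, align 2] → 20
@20: ack [4B, align 4] → 24
@24: window [18B, align 2] → 42
+2 pad (align 4)
@44: ttl [12B, align 4] → 56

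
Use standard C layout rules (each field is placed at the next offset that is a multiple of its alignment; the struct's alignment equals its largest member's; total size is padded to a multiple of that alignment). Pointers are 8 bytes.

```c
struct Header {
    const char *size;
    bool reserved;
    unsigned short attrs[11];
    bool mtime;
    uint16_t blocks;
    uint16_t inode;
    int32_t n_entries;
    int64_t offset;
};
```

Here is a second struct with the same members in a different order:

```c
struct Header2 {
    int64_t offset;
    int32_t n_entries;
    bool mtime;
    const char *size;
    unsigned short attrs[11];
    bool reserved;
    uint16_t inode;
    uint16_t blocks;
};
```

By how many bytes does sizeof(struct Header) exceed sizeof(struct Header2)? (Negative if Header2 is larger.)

0

@0: size [8B, align 8] → 8
@8: reserved [1B, align 1] → 9
+1 pad (align 2)
@10: attrs [22B, align 2] → 32
@32: mtime [1B, align 1] → 33
+1 pad (align 2)
@34: blocks [2B, align 2] → 36
@36: inode [2B, align 2] → 38
+2 pad (align 4)
@40: n_entries [4B, align 4] → 44
+4 pad (align 8)
@48: offset [8B, align 8] → 56
size 56, align 8
— Header2 —
@0: offset [8B, align 8] → 8
@8: n_entries [4B, align 4] → 12
@12: mtime [1B, align 1] → 13
+3 pad (align 8)
@16: size [8B, align 8] → 24
@24: attrs [22B, align 2] → 46
@46: reserved [1B, align 1] → 47
+1 pad (align 2)
@48: inode [2B, align 2] → 50
@50: blocks [2B, align 2] → 52
+4 tail pad (align 8)
size 56, align 8
56 − 56 = 0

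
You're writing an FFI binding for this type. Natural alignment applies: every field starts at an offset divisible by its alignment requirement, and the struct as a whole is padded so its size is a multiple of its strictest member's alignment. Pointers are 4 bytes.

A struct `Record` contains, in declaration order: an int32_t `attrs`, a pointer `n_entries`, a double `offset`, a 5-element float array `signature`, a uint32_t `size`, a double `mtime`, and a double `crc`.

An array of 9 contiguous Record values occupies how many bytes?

504

0..4  attrs  (4B, 4-aligned)
4..8  n_entries  (4B, 4-aligned)
8..16  offset  (8B, 8-aligned)
16..36  signature  (20B, 4-aligned)
36..40  size  (4B, 4-aligned)
40..48  mtime  (8B, 8-aligned)
48..56  crc  (8B, 8-aligned)
sizeof = 56, alignof = 8
array of 9: 9 × 56 = 504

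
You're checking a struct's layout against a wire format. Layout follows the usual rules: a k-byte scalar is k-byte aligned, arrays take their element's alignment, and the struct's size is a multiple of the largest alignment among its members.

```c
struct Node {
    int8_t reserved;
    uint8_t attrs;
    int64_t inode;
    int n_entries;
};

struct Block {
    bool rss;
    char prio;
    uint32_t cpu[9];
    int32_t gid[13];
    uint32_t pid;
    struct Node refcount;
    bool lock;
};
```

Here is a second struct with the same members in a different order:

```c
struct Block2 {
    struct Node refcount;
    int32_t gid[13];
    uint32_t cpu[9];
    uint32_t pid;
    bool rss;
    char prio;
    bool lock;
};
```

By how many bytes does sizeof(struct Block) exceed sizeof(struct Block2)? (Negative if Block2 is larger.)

Node: reserved at 0 (size 1, align 1) → ends 1; attrs at 1 (size 1, align 1) → ends 2; pad 6 to align 8 for inode; inode at 8 (size 8, align 8) → ends 16; n_entries at 16 (size 4, align 4) → ends 20; tail pad 4 to reach multiple of 8; total 24 bytes, alignment 8
rss at 0 (size 1, align 1) → ends 1
prio at 1 (size 1, align 1) → ends 2
pad 2 to align 4 for cpu
cpu at 4 (size 36, align 4) → ends 40
gid at 40 (size 52, align 4) → ends 92
pid at 92 (size 4, align 4) → ends 96
refcount at 96 (size 24, align 8) → ends 120
lock at 120 (size 1, align 1) → ends 121
tail pad 7 to reach multiple of 8
total 128 bytes, alignment 8
— Block2 —
refcount at 0 (size 24, align 8) → ends 24
gid at 24 (size 52, align 4) → ends 76
cpu at 76 (size 36, align 4) → ends 112
pid at 112 (size 4, align 4) → ends 116
rss at 116 (size 1, align 1) → ends 117
prio at 117 (size 1, align 1) → ends 118
lock at 118 (size 1, align 1) → ends 119
tail pad 1 to reach multiple of 8
total 120 bytes, alignment 8
128 − 120 = 8

8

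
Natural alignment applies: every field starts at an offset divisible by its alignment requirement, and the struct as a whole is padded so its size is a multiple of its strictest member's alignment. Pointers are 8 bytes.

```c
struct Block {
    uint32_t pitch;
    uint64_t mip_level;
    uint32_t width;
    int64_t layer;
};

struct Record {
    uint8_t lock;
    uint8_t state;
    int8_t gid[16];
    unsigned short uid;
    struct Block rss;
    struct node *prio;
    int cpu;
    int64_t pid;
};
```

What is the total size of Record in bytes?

80

Block: pitch at 0 (size 4, align 4) → ends 4; pad 4 to align 8 for mip_level; mip_level at 8 (size 8, align 8) → ends 16; width at 16 (size 4, align 4) → ends 20; pad 4 to align 8 for layer; layer at 24 (size 8, align 8) → ends 32; total 32 bytes, alignment 8
lock at 0 (size 1, align 1) → ends 1
state at 1 (size 1, align 1) → ends 2
gid at 2 (size 16, align 1) → ends 18
uid at 18 (size 2, align 2) → ends 20
pad 4 to align 8 for rss
rss at 24 (size 32, align 8) → ends 56
prio at 56 (size 8, align 8) → ends 64
cpu at 64 (size 4, align 4) → ends 68
pad 4 to align 8 for pid
pid at 72 (size 8, align 8) → ends 80
total 80 bytes, alignment 8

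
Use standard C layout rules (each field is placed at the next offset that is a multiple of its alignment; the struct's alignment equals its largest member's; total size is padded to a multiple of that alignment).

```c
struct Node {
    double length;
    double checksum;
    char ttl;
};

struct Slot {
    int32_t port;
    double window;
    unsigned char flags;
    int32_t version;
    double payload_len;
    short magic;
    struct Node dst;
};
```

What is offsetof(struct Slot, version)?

20

Node: @0: length [8B, align 8] → 8; @8: checksum [8B, align 8] → 16; @16: ttl [1B, align 1] → 17; +7 tail pad (align 8); size 24, align 8
@0: port [4B, align 4] → 4
+4 pad (align 8)
@8: window [8B, align 8] → 16
@16: flags [1B, align 1] → 17
+3 pad (align 4)
@20: version [4B, align 4] → 24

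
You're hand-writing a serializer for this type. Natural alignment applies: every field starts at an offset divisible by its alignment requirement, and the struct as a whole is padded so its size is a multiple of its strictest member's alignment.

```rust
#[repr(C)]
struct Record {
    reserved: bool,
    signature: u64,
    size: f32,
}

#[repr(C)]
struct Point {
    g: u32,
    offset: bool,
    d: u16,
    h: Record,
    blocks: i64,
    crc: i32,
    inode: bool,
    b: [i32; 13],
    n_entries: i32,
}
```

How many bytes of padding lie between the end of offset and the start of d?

1

Record: @0: reserved [1B, align 1] → 1; +7 pad (align 8); @8: signature [8B, align 8] → 16; @16: size [4B, align 4] → 20; +4 tail pad (align 8); size 24, align 8
@0: g [4B, align 4] → 4
@4: offset [1B, align 1] → 5
+1 pad (align 2)
@6: d [2B, align 2] → 8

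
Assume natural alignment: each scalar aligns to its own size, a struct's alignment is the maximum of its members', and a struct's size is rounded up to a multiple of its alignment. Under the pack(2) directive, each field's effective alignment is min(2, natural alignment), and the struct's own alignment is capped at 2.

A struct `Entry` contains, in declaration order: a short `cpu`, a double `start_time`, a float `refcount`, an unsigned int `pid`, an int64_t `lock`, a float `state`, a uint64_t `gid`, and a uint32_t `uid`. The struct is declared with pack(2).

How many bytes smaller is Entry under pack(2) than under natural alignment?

14

natural layout:
  cpu at 0 (size 2, align 2) → ends 2
  pad 6 to align 8 for start_time
  start_time at 8 (size 8, align 8) → ends 16
  refcount at 16 (size 4, align 4) → ends 20
  pid at 20 (size 4, align 4) → ends 24
  lock at 24 (size 8, align 8) → ends 32
  state at 32 (size 4, align 4) → ends 36
  pad 4 to align 8 for gid
  gid at 40 (size 8, align 8) → ends 48
  uid at 48 (size 4, align 4) → ends 52
  tail pad 4 to reach multiple of 8
  total 56 bytes, alignment 8
packed(2) layout:
  cpu at 0 (size 2, align 2) → ends 2
  start_time at 2 (size 8, align 2) → ends 10
  refcount at 10 (size 4, align 2) → ends 14
  pid at 14 (size 4, align 2) → ends 18
  lock at 18 (size 8, align 2) → ends 26
  state at 26 (size 4, align 2) → ends 30
  gid at 30 (size 8, align 2) → ends 38
  uid at 38 (size 4, align 2) → ends 42
  total 42 bytes, alignment 2
56 − 42 = 14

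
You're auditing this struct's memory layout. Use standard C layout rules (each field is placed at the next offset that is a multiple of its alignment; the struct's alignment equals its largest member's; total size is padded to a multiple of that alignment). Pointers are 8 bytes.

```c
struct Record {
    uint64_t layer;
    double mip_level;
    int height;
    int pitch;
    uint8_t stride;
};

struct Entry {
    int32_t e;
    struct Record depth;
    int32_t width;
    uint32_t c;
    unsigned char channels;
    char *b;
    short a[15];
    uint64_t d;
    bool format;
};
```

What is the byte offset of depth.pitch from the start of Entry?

28

Record: layer at 0 (size 8, align 8) → ends 8; mip_level at 8 (size 8, align 8) → ends 16; height at 16 (size 4, align 4) → ends 20; pitch at 20 (size 4, align 4) → ends 24; stride at 24 (size 1, align 1) → ends 25; tail pad 7 to reach multiple of 8; total 32 bytes, alignment 8
e at 0 (size 4, align 4) → ends 4
pad 4 to align 8 for depth
depth at 8 (size 32, align 8) → ends 40
within Record: pitch at 20
8 + 20 = 28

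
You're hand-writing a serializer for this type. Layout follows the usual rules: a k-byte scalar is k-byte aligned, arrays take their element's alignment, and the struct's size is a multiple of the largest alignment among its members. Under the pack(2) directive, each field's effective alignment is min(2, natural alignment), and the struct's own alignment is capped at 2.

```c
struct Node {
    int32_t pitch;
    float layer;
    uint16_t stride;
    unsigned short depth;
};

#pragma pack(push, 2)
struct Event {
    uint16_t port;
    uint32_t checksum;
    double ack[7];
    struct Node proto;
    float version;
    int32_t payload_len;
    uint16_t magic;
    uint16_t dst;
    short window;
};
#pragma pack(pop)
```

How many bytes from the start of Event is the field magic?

Node: 0..4  pitch  (4B, 4-aligned); 4..8  layer  (4B, 4-aligned); 8..10  stride  (2B, 2-aligned); 10..12  depth  (2B, 2-aligned); sizeof = 12, alignof = 4
0..2  port  (2B, 2-aligned)
2..6  checksum  (4B, 2-aligned)
6..62  ack  (56B, 2-aligned)
62..74  proto  (12B, 2-aligned)
74..78  version  (4B, 2-aligned)
78..82  payload_len  (4B, 2-aligned)
82..84  magic  (2B, 2-aligned)

82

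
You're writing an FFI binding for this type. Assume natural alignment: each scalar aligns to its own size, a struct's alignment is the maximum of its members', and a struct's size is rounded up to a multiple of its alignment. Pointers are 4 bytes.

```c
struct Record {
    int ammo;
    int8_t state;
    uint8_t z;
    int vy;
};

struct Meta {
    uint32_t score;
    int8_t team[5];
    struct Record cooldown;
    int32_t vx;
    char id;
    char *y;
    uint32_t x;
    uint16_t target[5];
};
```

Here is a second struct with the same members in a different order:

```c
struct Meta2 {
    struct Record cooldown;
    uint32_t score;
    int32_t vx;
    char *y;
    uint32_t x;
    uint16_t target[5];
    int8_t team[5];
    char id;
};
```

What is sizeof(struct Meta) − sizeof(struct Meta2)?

8

Record: @0: ammo [4B, align 4] → 4; @4: state [1B, align 1] → 5; @5: z [1B, align 1] → 6; +2 pad (align 4); @8: vy [4B, align 4] → 12; size 12, align 4
@0: score [4B, align 4] → 4
@4: team [5B, align 1] → 9
+3 pad (align 4)
@12: cooldown [12B, align 4] → 24
@24: vx [4B, align 4] → 28
@28: id [1B, align 1] → 29
+3 pad (align 4)
@32: y [4B, align 4] → 36
@36: x [4B, align 4] → 40
@40: target [10B, align 2] → 50
+2 tail pad (align 4)
size 52, align 4
— Meta2 —
@0: cooldown [12B, align 4] → 12
@12: score [4B, align 4] → 16
@16: vx [4B, align 4] → 20
@20: y [4B, align 4] → 24
@24: x [4B, align 4] → 28
@28: target [10B, align 2] → 38
@38: team [5B, align 1] → 43
@43: id [1B, align 1] → 44
size 44, align 4
52 − 44 = 8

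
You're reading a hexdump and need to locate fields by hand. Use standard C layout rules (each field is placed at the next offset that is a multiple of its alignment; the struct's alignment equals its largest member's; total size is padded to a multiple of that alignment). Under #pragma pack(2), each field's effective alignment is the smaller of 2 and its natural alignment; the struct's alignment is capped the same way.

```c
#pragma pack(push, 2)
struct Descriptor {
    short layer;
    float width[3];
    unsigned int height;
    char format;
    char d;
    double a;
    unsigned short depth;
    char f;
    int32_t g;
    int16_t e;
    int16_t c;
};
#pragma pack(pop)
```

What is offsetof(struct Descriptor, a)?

20

@0: layer [2B, align 2] → 2
@2: width [12B, align 2] → 14
@14: height [4B, align 2] → 18
@18: format [1B, align 1] → 19
@19: d [1B, align 1] → 20
@20: a [8B, align 2] → 28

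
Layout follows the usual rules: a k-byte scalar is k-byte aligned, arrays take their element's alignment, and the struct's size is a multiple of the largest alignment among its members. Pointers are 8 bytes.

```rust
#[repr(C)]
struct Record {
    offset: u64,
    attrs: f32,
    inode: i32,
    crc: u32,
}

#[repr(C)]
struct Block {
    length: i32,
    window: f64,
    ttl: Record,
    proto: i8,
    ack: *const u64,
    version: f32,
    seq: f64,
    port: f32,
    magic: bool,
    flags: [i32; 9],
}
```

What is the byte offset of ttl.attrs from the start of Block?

24

Record: @0: offset [8B, align 8] → 8; @8: attrs [4B, align 4] → 12; @12: inode [4B, align 4] → 16; @16: crc [4B, align 4] → 20; +4 tail pad (align 8); size 24, align 8
@0: length [4B, align 4] → 4
+4 pad (align 8)
@8: window [8B, align 8] → 16
@16: ttl [24B, align 8] → 40
within Record: attrs at 8
16 + 8 = 24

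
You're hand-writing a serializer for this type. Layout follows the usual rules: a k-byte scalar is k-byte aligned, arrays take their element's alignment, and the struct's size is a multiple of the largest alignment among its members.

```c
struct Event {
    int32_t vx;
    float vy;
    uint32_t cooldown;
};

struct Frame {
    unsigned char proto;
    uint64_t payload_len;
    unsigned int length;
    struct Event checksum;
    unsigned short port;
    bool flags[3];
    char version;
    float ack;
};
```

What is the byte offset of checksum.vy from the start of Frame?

Event: vx at 0 (size 4, align 4) → ends 4; vy at 4 (size 4, align 4) → ends 8; cooldown at 8 (size 4, align 4) → ends 12; total 12 bytes, alignment 4
proto at 0 (size 1, align 1) → ends 1
pad 7 to align 8 for payload_len
payload_len at 8 (size 8, align 8) → ends 16
length at 16 (size 4, align 4) → ends 20
checksum at 20 (size 12, align 4) → ends 32
within Event: vy at 4
20 + 4 = 24

24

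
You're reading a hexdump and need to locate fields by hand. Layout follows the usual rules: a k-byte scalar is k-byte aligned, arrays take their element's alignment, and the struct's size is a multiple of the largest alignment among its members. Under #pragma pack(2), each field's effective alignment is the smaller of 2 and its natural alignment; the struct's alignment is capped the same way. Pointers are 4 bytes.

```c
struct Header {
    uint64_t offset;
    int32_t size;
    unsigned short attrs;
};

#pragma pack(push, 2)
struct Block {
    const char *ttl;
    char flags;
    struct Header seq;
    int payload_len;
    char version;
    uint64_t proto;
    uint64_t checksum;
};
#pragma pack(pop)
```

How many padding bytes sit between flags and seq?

Header: offset at 0 (size 8, align 8) → ends 8; size at 8 (size 4, align 4) → ends 12; attrs at 12 (size 2, align 2) → ends 14; tail pad 2 to reach multiple of 8; total 16 bytes, alignment 8
ttl at 0 (size 4, align 2) → ends 4
flags at 4 (size 1, align 1) → ends 5
pad 1 to align 2 for seq
seq at 6 (size 16, align 2) → ends 22

1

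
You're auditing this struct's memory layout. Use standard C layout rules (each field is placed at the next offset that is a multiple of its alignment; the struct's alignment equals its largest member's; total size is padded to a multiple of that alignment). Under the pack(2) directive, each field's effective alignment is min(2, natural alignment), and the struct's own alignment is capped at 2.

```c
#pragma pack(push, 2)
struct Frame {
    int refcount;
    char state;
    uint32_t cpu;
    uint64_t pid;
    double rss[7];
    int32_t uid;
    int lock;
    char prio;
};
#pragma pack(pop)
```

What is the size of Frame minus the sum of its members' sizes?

0..4  refcount  (4B, 2-aligned)
4..5  state  (1B, 1-aligned)
5..6  -- padding (1B)
6..10  cpu  (4B, 2-aligned)
10..18  pid  (8B, 2-aligned)
18..74  rss  (56B, 2-aligned)
74..78  uid  (4B, 2-aligned)
78..82  lock  (4B, 2-aligned)
82..83  prio  (1B, 1-aligned)
83..84  -- tail padding (1B)
sizeof = 84, alignof = 2
data bytes 82, size 84 → padding 2

2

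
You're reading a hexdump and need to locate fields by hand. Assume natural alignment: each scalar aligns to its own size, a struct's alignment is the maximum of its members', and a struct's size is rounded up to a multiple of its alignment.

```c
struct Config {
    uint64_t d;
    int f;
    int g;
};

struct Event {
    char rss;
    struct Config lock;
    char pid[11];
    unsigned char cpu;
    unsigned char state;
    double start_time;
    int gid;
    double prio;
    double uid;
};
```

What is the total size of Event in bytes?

72

Config: d at 0 (size 8, align 8) → ends 8; f at 8 (size 4, align 4) → ends 12; g at 12 (size 4, align 4) → ends 16; total 16 bytes, alignment 8
rss at 0 (size 1, align 1) → ends 1
pad 7 to align 8 for lock
lock at 8 (size 16, align 8) → ends 24
pid at 24 (size 11, align 1) → ends 35
cpu at 35 (size 1, align 1) → ends 36
state at 36 (size 1, align 1) → ends 37
pad 3 to align 8 for start_time
start_time at 40 (size 8, align 8) → ends 48
gid at 48 (size 4, align 4) → ends 52
pad 4 to align 8 for prio
prio at 56 (size 8, align 8) → ends 64
uid at 64 (size 8, align 8) → ends 72
total 72 bytes, alignment 8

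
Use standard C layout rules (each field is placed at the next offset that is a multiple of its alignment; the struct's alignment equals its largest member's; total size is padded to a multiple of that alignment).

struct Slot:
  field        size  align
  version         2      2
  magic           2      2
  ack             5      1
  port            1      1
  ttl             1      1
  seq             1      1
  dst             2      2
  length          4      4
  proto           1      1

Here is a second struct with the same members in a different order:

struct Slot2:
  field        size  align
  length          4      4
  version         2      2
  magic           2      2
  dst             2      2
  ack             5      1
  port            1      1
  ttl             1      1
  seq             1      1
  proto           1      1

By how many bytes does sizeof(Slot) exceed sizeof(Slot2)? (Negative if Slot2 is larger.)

4

@0: version [2B, align 2] → 2
@2: magic [2B, align 2] → 4
@4: ack [5B, align 1] → 9
@9: port [1B, align 1] → 10
@10: ttl [1B, align 1] → 11
@11: seq [1B, align 1] → 12
@12: dst [2B, align 2] → 14
+2 pad (align 4)
@16: length [4B, align 4] → 20
@20: proto [1B, align 1] → 21
+3 tail pad (align 4)
size 24, align 4
— Slot2 —
@0: length [4B, align 4] → 4
@4: version [2B, align 2] → 6
@6: magic [2B, align 2] → 8
@8: dst [2B, align 2] → 10
@10: ack [5B, align 1] → 15
@15: port [1B, align 1] → 16
@16: ttl [1B, align 1] → 17
@17: seq [1B, align 1] → 18
@18: proto [1B, align 1] → 19
+1 tail pad (align 4)
size 20, align 4
24 − 20 = 4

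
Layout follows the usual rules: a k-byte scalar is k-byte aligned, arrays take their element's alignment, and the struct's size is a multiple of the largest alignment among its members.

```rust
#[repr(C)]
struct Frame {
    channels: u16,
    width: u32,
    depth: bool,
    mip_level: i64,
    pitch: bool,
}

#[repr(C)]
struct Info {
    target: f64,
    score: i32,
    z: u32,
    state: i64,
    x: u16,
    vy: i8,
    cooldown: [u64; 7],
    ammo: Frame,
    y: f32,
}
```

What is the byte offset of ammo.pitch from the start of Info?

Frame: 0..2  channels  (2B, 2-aligned); 2..4  -- padding (2B); 4..8  width  (4B, 4-aligned); 8..9  depth  (1B, 1-aligned); 9..16  -- padding (7B); 16..24  mip_level  (8B, 8-aligned); 24..25  pitch  (1B, 1-aligned); 25..32  -- tail padding (7B); sizeof = 32, alignof = 8
0..8  target  (8B, 8-aligned)
8..12  score  (4B, 4-aligned)
12..16  z  (4B, 4-aligned)
16..24  state  (8B, 8-aligned)
24..26  x  (2B, 2-aligned)
26..27  vy  (1B, 1-aligned)
27..32  -- padding (5B)
32..88  cooldown  (56B, 8-aligned)
88..120  ammo  (32B, 8-aligned)
within Frame: pitch at 24
88 + 24 = 112

112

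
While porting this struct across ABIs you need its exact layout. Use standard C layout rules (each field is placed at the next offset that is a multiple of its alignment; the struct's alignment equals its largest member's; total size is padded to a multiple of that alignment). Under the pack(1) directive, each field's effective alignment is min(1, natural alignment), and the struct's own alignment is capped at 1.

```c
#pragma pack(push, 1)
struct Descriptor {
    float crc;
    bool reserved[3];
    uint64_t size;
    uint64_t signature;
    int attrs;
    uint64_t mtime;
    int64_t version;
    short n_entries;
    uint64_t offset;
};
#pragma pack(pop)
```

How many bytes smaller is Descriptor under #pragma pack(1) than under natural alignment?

natural layout:
  crc at 0 (size 4, align 4) → ends 4
  reserved at 4 (size 3, align 1) → ends 7
  pad 1 to align 8 for size
  size at 8 (size 8, align 8) → ends 16
  signature at 16 (size 8, align 8) → ends 24
  attrs at 24 (size 4, align 4) → ends 28
  pad 4 to align 8 for mtime
  mtime at 32 (size 8, align 8) → ends 40
  version at 40 (size 8, align 8) → ends 48
  n_entries at 48 (size 2, align 2) → ends 50
  pad 6 to align 8 for offset
  offset at 56 (size 8, align 8) → ends 64
  total 64 bytes, alignment 8
packed(1) layout:
  crc at 0 (size 4, align 1) → ends 4
  reserved at 4 (size 3, align 1) → ends 7
  size at 7 (size 8, align 1) → ends 15
  signature at 15 (size 8, align 1) → ends 23
  attrs at 23 (size 4, align 1) → ends 27
  mtime at 27 (size 8, align 1) → ends 35
  version at 35 (size 8, align 1) → ends 43
  n_entries at 43 (size 2, align 1) → ends 45
  offset at 45 (size 8, align 1) → ends 53
  total 53 bytes, alignment 1
64 − 53 = 11

11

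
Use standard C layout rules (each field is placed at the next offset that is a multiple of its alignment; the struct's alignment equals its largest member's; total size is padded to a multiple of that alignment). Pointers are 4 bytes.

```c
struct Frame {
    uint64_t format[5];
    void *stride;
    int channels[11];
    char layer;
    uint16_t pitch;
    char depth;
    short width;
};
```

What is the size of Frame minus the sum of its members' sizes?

2

format at 0 (size 40, align 8) → ends 40
stride at 40 (size 4, align 4) → ends 44
channels at 44 (size 44, align 4) → ends 88
layer at 88 (size 1, align 1) → ends 89
pad 1 to align 2 for pitch
pitch at 90 (size 2, align 2) → ends 92
depth at 92 (size 1, align 1) → ends 93
pad 1 to align 2 for width
width at 94 (size 2, align 2) → ends 96
total 96 bytes, alignment 8
data bytes 94, size 96 → padding 2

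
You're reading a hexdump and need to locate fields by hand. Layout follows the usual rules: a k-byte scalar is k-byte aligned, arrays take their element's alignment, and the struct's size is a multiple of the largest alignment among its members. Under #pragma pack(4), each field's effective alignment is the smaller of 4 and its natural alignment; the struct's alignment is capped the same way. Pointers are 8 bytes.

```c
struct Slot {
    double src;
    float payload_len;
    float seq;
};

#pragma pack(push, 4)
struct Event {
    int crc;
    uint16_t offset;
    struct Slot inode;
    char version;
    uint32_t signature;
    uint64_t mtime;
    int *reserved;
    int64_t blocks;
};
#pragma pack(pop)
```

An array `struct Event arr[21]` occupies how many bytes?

Slot: 0..8  src  (8B, 8-aligned); 8..12  payload_len  (4B, 4-aligned); 12..16  seq  (4B, 4-aligned); sizeof = 16, alignof = 8
0..4  crc  (4B, 4-aligned)
4..6  offset  (2B, 2-aligned)
6..8  -- padding (2B)
8..24  inode  (16B, 4-aligned)
24..25  version  (1B, 1-aligned)
25..28  -- padding (3B)
28..32  signature  (4B, 4-aligned)
32..40  mtime  (8B, 4-aligned)
40..48  reserved  (8B, 4-aligned)
48..56  blocks  (8B, 4-aligned)
sizeof = 56, alignof = 4
array of 21: 21 × 56 = 1176

1176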